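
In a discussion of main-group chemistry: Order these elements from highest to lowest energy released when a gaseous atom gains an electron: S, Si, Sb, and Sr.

S > Si > Sb > Sr

Si is in period 3, group 14; S is in period 3, group 16; Sr is in period 5, group 2; Sb is in period 5, group 15.
Adding an electron releases more energy for atoms nearer the top right (short of the noble gases).
Here both period and group differ, so the two effects have to be weighed against each other.
Sb > Sr: Sb lies to the right of Sr in period 5, so the across-period effect alone puts Sb higher.
Si > Sb: the two effects oppose for this pair; the down-group effect wins (134 vs 103 kJ/mol).
S > Si: both are in period 3; the period trend gives S the larger value.
Tabulated electron affinity (kJ/mol): Si 134, S 200, Sr 5, Sb 103.
So from highest to lowest: S > Si > Sb > Sr.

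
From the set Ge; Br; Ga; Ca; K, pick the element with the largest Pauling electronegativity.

Br

K is in period 4, group 1; Ca is in period 4, group 2; Ga is in period 4, group 13; Ge is in period 4, group 14; Br is in period 4, group 17.
EN rises left→right (higher Z_eff, smaller atoms) and falls top→bottom (larger, more shielded atoms).
All lie in period 4, so electronegativity increases left to right.
The largest Pauling electronegativity among these belongs to Br.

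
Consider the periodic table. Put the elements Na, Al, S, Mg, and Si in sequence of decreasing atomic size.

Na is in period 3, group 1; Mg is in period 3, group 2; Al is in period 3, group 13; Si is in period 3, group 14; S is in period 3, group 16.
Across a period the added protons contract the valence shell; down a group each new principal shell makes the atom larger.
All lie in period 3, so atomic radius increases right to left.
So from largest to smallest: Na > Mg > Al > Si > S.

Na > Mg > Al > Si > S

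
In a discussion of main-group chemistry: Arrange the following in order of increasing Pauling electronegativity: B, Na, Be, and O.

Na < Be < B < O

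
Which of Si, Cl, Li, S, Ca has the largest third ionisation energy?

Li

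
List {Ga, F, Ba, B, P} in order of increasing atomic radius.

Radius decreases left→right (rising Z_eff, same n) and increases top→bottom (higher n).
These span different periods and groups, so the two trends combine.
B > F: B lies to the left of F in period 2, so the across-period effect alone puts B larger.
P > B: period and group pull opposite ways; the down-group shift dominates (111 vs 85 pm).
Ga > P: relative to P, both the across-period and down-group shifts push Ga's atomic radius up.
Ba > Ga: relative to Ga, both the across-period and down-group shifts push Ba's atomic radius up.
For reference (pm): B 85, F 64, P 111, Ga 124, Ba 196.
So from smallest to largest: F < B < P < Ga < Ba.

F < B < P < Ga < Ba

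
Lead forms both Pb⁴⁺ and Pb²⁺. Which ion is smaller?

Pb⁴⁺

Both ions have Z = 82 protons, but Pb⁴⁺ has lost more electrons, so its remaining electrons feel a larger effective nuclear charge per electron and are pulled in more tightly.
Higher positive charge → smaller ion, so Pb²⁺ > Pb⁴⁺.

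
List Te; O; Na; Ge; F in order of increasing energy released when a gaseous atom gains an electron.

Na < Ge < O < Te < F

Atoms with high Z_eff and room in the valence shell (especially the halogens) have the most exothermic electron affinities.
These span different periods and groups, so the two trends combine.
Ge > Na: the two effects oppose for this pair; the across-period effect wins (119 vs 53 kJ/mol).
O > Ge: both effects reinforce here, so O is clearly the higher of the two.
Te > O: this pair runs against the simple trend — see the exception note.
F > Te: both effects reinforce here, so F is clearly the higher of the two.
Note the exception: Te has a higher electron affinity than O, contrary to the simple trend — O's compact 2p subshell gives strong electron–electron repulsion on the added electron.
Tabulated electron affinity (kJ/mol): O 141, F 328, Na 53, Ge 119, Te 190.
So from lowest to highest: Na < Ge < O < Te < F.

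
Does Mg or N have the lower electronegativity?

Smaller atoms with higher effective nuclear charge are more electronegative.
Here both period and group differ, so the two effects have to be weighed against each other.
N > Mg: both effects reinforce here, so N is clearly the higher of the two.
For reference (Pauling): N 3.04, Mg 1.31.
So Mg has the lower electronegativity (Mg < N).

Mg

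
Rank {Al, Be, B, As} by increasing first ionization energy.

Al < B < Be < As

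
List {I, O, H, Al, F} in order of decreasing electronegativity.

F, O, I, H, Al

H is in period 1, group 1; O is in period 2, group 16; F is in period 2, group 17; Al is in period 3, group 13; I is in period 5, group 17.
EN rises left→right (higher Z_eff, smaller atoms) and falls top→bottom (larger, more shielded atoms).
These span different periods and groups, so the two trends combine.
H > Al: the two effects oppose for this pair; the down-group effect wins (2.20 vs 1.61).
I > H: the two effects oppose for this pair; the across-period effect wins (2.66 vs 2.20).
O > I: period and group pull opposite ways; the down-group shift dominates (3.44 vs 2.66).
F > O: both are in period 2; the period trend gives F the larger value.
Tabulated electronegativity (Pauling): H 2.20, O 3.44, F 3.98, Al 1.61, I 2.66.
So from highest to lowest: F > O > I > H > Al.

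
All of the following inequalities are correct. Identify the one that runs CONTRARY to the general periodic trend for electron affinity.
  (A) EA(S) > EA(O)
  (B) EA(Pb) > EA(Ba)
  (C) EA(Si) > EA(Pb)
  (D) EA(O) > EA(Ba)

The general trend: electron affinity increases across a period and decreases down a group.
(A) S (period 3, group 16) vs O (period 2, group 16): the stated order contradicts the simple trend.
(B) Pb (period 6, group 14) vs Ba (period 6, group 2): the stated order agrees with the simple trend.
(C) Si (period 3, group 14) vs Pb (period 6, group 14): the stated order agrees with the simple trend.
(D) O (period 2, group 16) vs Ba (period 6, group 2): the stated order agrees with the simple trend.
The exception is (A): the compact 2p subshell of O repels the added electron more than S's larger 3p does.

(A)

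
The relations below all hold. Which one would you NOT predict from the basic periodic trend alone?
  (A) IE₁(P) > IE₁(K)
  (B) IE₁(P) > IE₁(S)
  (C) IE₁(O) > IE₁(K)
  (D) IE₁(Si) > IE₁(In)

The general trend: first ionisation energy increases across a period and decreases down a group.
(A) P (period 3, group 15) vs K (period 4, group 1): the stated order agrees with the simple trend.
(B) P (period 3, group 15) vs S (period 3, group 16): the stated order contradicts the simple trend.
(C) O (period 2, group 16) vs K (period 4, group 1): the stated order agrees with the simple trend.
(D) Si (period 3, group 14) vs In (period 5, group 13): the stated order agrees with the simple trend.
The exception is (B): S (3p⁴) ionizes more easily than half-filled P (3p³) because the paired 3p electron in S is pushed out by e⁻–e⁻ repulsion.

(B)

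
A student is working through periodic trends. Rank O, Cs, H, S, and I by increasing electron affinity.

Cs, H, O, S, I

H is in period 1, group 1; O is in period 2, group 16; S is in period 3, group 16; I is in period 5, group 17; Cs is in period 6, group 1.
Adding an electron releases more energy for atoms nearer the top right (short of the noble gases).
Here both period and group differ, so the two effects have to be weighed against each other.
H > Cs: they share group 1; the group trend gives H the larger value.
O > H: the two effects oppose for this pair; the across-period effect wins (141 vs 73 kJ/mol).
S > O: this pair runs against the simple trend — see the exception note.
I > S: the two effects oppose for this pair; the across-period effect wins (295 vs 200 kJ/mol).
Note the exception: S has a higher electron affinity than O, contrary to the simple trend — the compact 2p subshell of O repels the added electron more than S's larger 3p does.
Tabulated electron affinity (kJ/mol): H 73, O 141, S 200, I 295, Cs 46.
So from lowest to highest: Cs < H < O < S < I.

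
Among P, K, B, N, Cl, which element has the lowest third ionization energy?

After 2 electrons have been removed, what remains? P²⁺ still has 3 valence electrons; K²⁺ is already 1 electron into the core; B²⁺ still has 1 valence electron; N²⁺ still has 3 valence electrons; Cl²⁺ still has 5 valence electrons.
Usually core removal costs more than valence removal, but here the competition is close: a tightly held n=2 valence electron can cost more to remove than an n=3 core electron, so the actual values have to decide it.
Valence configurations: P²⁺ [Ne]3s²3p¹, B²⁺ [He]2s¹, N²⁺ [He]2s²2p¹, Cl²⁺ [Ne]3s²3p³.
The numbers (kJ/mol): P 2914, K 4420, B 3660, N 4578, Cl 3822.
So the third ionization energies run P < B < Cl < K < N.

P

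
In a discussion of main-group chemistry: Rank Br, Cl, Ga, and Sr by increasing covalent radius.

Cl, Br, Ga, Sr

Across a period the added protons contract the valence shell; down a group each new principal shell makes the atom larger.
Neither a single period nor a single group — weigh both effects.
Br > Cl: they share group 17; the group trend gives Br the larger value.
Ga > Br: both are in period 4; the period trend gives Ga the larger value.
Sr > Ga: both effects reinforce here, so Sr is clearly the larger of the two.
For reference (pm): Cl 99, Ga 124, Br 114, Sr 185.
So from smallest to largest: Cl < Br < Ga < Sr.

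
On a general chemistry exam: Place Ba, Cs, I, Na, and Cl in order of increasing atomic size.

Na is in period 3, group 1; Cl is in period 3, group 17; I is in period 5, group 17; Cs is in period 6, group 1; Ba is in period 6, group 2.
Radius decreases left→right (rising Z_eff, same n) and increases top→bottom (higher n).
Here both period and group differ, so the two effects have to be weighed against each other.
I > Cl: they share group 17; the group trend gives I the larger value.
Na > I: period and group pull opposite ways; the across-period shift dominates (155 vs 133 pm).
Ba > Na: period and group pull opposite ways; the down-group shift dominates (196 vs 155 pm).
Cs > Ba: both are in period 6; the period trend gives Cs the larger value.
Approximate values (pm): Na 155, Cl 99, I 133, Cs 232, Ba 196.
So from smallest to largest: Cl < I < Na < Ba < Cs.

Cl, I, Na, Ba, Cs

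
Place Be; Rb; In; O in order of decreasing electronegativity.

O > In > Be > Rb

Be is in period 2, group 2; O is in period 2, group 16; Rb is in period 5, group 1; In is in period 5, group 13.
EN rises left→right (higher Z_eff, smaller atoms) and falls top→bottom (larger, more shielded atoms).
Neither a single period nor a single group — weigh both effects.
Be > Rb: relative to Rb, both the across-period and down-group shifts push Be's electronegativity up.
In > Be: the two effects oppose for this pair; the across-period effect wins (1.78 vs 1.57).
O > In: both effects reinforce here, so O is clearly the higher of the two.
For reference (Pauling): Be 1.57, O 3.44, Rb 0.82, In 1.78.
So from highest to lowest: O > In > Be > Rb.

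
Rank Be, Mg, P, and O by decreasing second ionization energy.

The second ionization energy removes an electron from the +1 ion. For each element: Be⁺ still has 1 valence electron; Mg⁺ still has 1 valence electron; P⁺ still has 4 valence electrons; O⁺ still has 5 valence electrons.
All are still removing valence electrons, so compare the +1 ions as you would atoms: IE_2 generally rises across a period (higher Z_eff) and falls down a group (larger shell), subject to the usual subshell exceptions.
Valence configurations: Be⁺ [He]2s¹, Mg⁺ [Ne]3s¹, P⁺ [Ne]3s²3p², O⁺ [He]2s²2p³.
Tabulated IE_2 (kJ/mol): Be 1757, Mg 1451, P 1907, O 3388.
Putting it together, IE_2: Mg < Be < P < O.

O > P > Be > Mg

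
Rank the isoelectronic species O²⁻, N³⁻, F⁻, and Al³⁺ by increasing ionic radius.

All of these have 10 electrons, so size is governed by nuclear charge alone: the more protons, the stronger the pull on the same electron cloud, and the smaller the ion.
Nuclear charges: Al³⁺ (Z=13), F⁻ (Z=9), O²⁻ (Z=8), N³⁻ (Z=7).
Smallest to largest: Al³⁺ < F⁻ < O²⁻ < N³⁻.

Al³⁺ < F⁻ < O²⁻ < N³⁻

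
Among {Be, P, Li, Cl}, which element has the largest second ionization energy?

Li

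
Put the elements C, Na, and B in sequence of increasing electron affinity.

B is in period 2, group 13; C is in period 2, group 14; Na is in period 3, group 1.
EA tends to increase across a period and decrease down a group, though the pattern is less regular than for IE or radius.
Here both period and group differ, so the two effects have to be weighed against each other.
Na > B: this pair runs against the simple trend — see the exception note.
C > Na: relative to Na, both the across-period and down-group shifts push C's electron affinity up.
Note the exception: Na has a higher electron affinity than B, contrary to the simple trend — B's ns²np¹ configuration gives only a small electron affinity — the sparsely filled np subshell binds an added electron weakly.
Approximate values (kJ/mol): B 27, C 122, Na 53.
So from lowest to highest: B < Na < C.

B < Na < C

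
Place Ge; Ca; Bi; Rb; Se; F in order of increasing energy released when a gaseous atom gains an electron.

Electron affinity generally becomes more exothermic across a period toward the halogens and less exothermic down a group.
Neither a single period nor a single group — weigh both effects.
Rb > Ca: this pair runs against the simple trend — see the exception note.
Bi > Rb: the two effects oppose for this pair; the across-period effect wins (91 vs 47 kJ/mol).
Ge > Bi: the two effects oppose for this pair; the down-group effect wins (119 vs 91 kJ/mol).
Se > Ge: Se lies to the right of Ge in period 4, so the across-period effect alone puts Se higher.
F > Se: relative to Se, both the across-period and down-group shifts push F's electron affinity up.
Note the exception: Rb has a higher electron affinity than Ca, contrary to the simple trend — adding an electron to Ca (ns²) has to open a new, higher-energy np subshell, which is unfavourable.
For reference (kJ/mol): F 328, Ca 2, Ge 119, Se 195, Rb 47, Bi 91.
So from lowest to highest: Ca < Rb < Bi < Ge < Se < F.

Ca < Rb < Bi < Ge < Se < F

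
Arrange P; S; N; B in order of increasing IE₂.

P, S, B, N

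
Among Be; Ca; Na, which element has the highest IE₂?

Na

The second ionization energy removes an electron from the +1 ion. For each element: Be⁺ still has 1 valence electron; Ca⁺ still has 1 valence electron; Na⁺ is the bare [Ne] core.
Pulling an electron out of a noble-gas core costs far more than removing a remaining valence electron, so Na sits at the high end of IE_2.
Valence configurations: Be⁺ [He]2s¹, Ca⁺ [Ar]4s¹.
Approximate IE_2 values (kJ/mol): Be 1757, Ca 1145, Na 4562.
Putting it together, IE_2: Ca < Be < Na.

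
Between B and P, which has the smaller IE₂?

P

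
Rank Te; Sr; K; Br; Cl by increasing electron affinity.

Cl is in period 3, group 17; K is in period 4, group 1; Br is in period 4, group 17; Sr is in period 5, group 2; Te is in period 5, group 16.
Atoms with high Z_eff and room in the valence shell (especially the halogens) have the most exothermic electron affinities.
Here both period and group differ, so the two effects have to be weighed against each other.
K > Sr: the two effects oppose for this pair; the down-group effect wins (48 vs 5 kJ/mol).
Te > K: the two effects oppose for this pair; the across-period effect wins (190 vs 48 kJ/mol).
Br > Te: both effects reinforce here, so Br is clearly the higher of the two.
Cl > Br: Cl sits above Br in group 17, so the down-group effect alone puts Cl higher.
Approximate values (kJ/mol): Cl 349, K 48, Br 325, Sr 5, Te 190.
So from lowest to highest: Sr < K < Te < Br < Cl.

Sr < K < Te < Br < Cl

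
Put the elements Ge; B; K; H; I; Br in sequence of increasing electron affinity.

B, K, H, Ge, I, Br

H is in period 1, group 1; B is in period 2, group 13; K is in period 4, group 1; Ge is in period 4, group 14; Br is in period 4, group 17; I is in period 5, group 17.
Electron affinity generally becomes more exothermic across a period toward the halogens and less exothermic down a group.
Neither a single period nor a single group — weigh both effects.
K > B: this pair runs against the simple trend — see the exception note.
H > K: they share group 1; the group trend gives H the larger value.
Ge > H: the two effects oppose for this pair; the across-period effect wins (119 vs 73 kJ/mol).
I > Ge: the two effects oppose for this pair; the across-period effect wins (295 vs 119 kJ/mol).
Br > I: they share group 17; the group trend gives Br the larger value.
Note the exception: K has a higher electron affinity than B, contrary to the simple trend — B's ns²np¹ configuration gives only a small electron affinity — the sparsely filled np subshell binds an added electron weakly.
Approximate values (kJ/mol): H 73, B 27, K 48, Ge 119, Br 325, I 295.
So from lowest to highest: B < K < H < Ge < I < Br.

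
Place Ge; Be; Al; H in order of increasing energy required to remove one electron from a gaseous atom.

Removing the outermost electron gets harder across a period and easier down a group.
These sit on a diagonal, where the across-period and down-group effects partly cancel.
Ge > Al: the two effects oppose for this pair; the across-period effect wins (762 vs 578 kJ/mol).
Be > Ge: period and group pull opposite ways; the down-group shift dominates (900 vs 762 kJ/mol).
H > Be: the two effects oppose for this pair; the down-group effect wins (1312 vs 900 kJ/mol).
For reference (kJ/mol): H 1312, Be 900, Al 578, Ge 762.
So from lowest to highest: Al < Ge < Be < H.

Al, Ge, Be, H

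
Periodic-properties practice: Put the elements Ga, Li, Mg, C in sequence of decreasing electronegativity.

Atoms toward the upper right of the periodic table pull bonding electrons most strongly.
Here both period and group differ, so the two effects have to be weighed against each other.
Mg > Li: the two effects oppose for this pair; the across-period effect wins (1.31 vs 0.98).
Ga > Mg: the two effects oppose for this pair; the across-period effect wins (1.81 vs 1.31).
C > Ga: both effects reinforce here, so C is clearly the higher of the two.
For reference (Pauling): Li 0.98, C 2.55, Mg 1.31, Ga 1.81.
So from highest to lowest: C > Ga > Mg > Li.

C > Ga > Mg > Li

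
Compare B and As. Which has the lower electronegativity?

B

B is in period 2, group 13; As is in period 4, group 15.
Electronegativity increases across a period and decreases down a group, tracking effective nuclear charge and atomic size.
Neither a single period nor a single group — weigh both effects.
As > B: the two effects oppose for this pair; the across-period effect wins (2.18 vs 2.04).
Tabulated electronegativity (Pauling): B 2.04, As 2.18.
So B has the lower electronegativity (B < As).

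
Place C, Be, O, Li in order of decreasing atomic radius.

Li is in period 2, group 1; Be is in period 2, group 2; C is in period 2, group 14; O is in period 2, group 16.
Moving right in a period, electrons are added to the same shell under a stronger nuclear pull, so atoms get smaller; moving down, a new shell is opened and atoms get larger.
All lie in period 2, so atomic radius increases right to left.
So from largest to smallest: Li > Be > C > O.

Li > Be > C > O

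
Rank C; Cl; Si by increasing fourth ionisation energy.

Si < Cl < C

After 3 electrons have been removed, what remains? C³⁺ still has 1 valence electron; Cl³⁺ still has 4 valence electrons; Si³⁺ still has 1 valence electron.
All are still removing valence electrons, so compare the +3 ions as you would atoms: IE_4 generally rises across a period (higher Z_eff) and falls down a group (larger shell), subject to the usual subshell exceptions.
Valence configurations: C³⁺ [He]2s¹, Cl³⁺ [Ne]3s²3p², Si³⁺ [Ne]3s¹.
Approximate IE_4 values (kJ/mol): C 6223, Cl 5159, Si 4356.
So the fourth ionization energies run Si < Cl < C.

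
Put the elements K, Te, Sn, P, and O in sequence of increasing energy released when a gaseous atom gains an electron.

O is in period 2, group 16; P is in period 3, group 15; K is in period 4, group 1; Sn is in period 5, group 14; Te is in period 5, group 16.
Adding an electron releases more energy for atoms nearer the top right (short of the noble gases).
Here both period and group differ, so the two effects have to be weighed against each other.
P > K: both effects reinforce here, so P is clearly the higher of the two.
Sn > P: this pair runs against the simple trend — see the exception note.
O > Sn: relative to Sn, both the across-period and down-group shifts push O's electron affinity up.
Te > O: this pair runs against the simple trend — see the exception note.
Note the exception: Sn has a higher electron affinity than P, contrary to the simple trend — adding an electron to P's half-filled np³ subshell costs electron-pairing energy.
Note the exception: Te has a higher electron affinity than O, contrary to the simple trend — O's compact 2p subshell gives strong electron–electron repulsion on the added electron.
Tabulated electron affinity (kJ/mol): O 141, P 72, K 48, Sn 107, Te 190.
So from lowest to highest: K < P < Sn < O < Te.

K, P, Sn, O, Te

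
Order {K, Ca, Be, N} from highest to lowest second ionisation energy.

IE_2 is the cost of taking one more electron from the +1 cation: K⁺ is the bare [Ar] core; Ca⁺ still has 1 valence electron; Be⁺ still has 1 valence electron; N⁺ still has 4 valence electrons.
Breaking into a closed-shell core is much more expensive than removing a leftover valence electron — K has the largest IE_2 here.
Valence configurations: Ca⁺ [Ar]4s¹, Be⁺ [He]2s¹, N⁺ [He]2s²2p².
Approximate IE_2 values (kJ/mol): K 3052, Ca 1145, Be 1757, N 2856.
So the second ionization energies run Ca < Be < N < K.

K, N, Be, Ca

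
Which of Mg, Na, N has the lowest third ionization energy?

IE_3 is the cost of taking one more electron from the +2 cation: Mg²⁺ is the bare [Ne] core; Na²⁺ is already 1 electron into the core; N²⁺ still has 3 valence electrons.
Pulling an electron out of a noble-gas core costs far more than removing a remaining valence electron, so Na and Mg sit at the high end of IE_3.
Tabulated IE_3 (kJ/mol): Mg 7733, Na 6910, N 4578.
Hence IE_3: N < Na < Mg.

N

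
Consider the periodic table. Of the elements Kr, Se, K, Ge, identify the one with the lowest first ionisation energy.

K is in period 4, group 1; Ge is in period 4, group 14; Se is in period 4, group 16; Kr is in period 4, group 18.
First ionization energy rises across a period (greater Z_eff holds electrons more tightly) and falls down a group (valence electrons are farther from the nucleus).
All lie in period 4, so first ionization energy increases left to right.
The lowest first ionisation energy among these belongs to K.

K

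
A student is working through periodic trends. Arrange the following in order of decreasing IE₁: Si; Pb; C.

C > Si > Pb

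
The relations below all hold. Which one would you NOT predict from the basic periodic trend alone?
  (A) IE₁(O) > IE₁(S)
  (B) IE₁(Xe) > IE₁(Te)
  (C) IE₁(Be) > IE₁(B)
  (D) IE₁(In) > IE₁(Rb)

The general trend: first ionization energy increases across a period and decreases down a group.
(A) O (period 2, group 16) vs S (period 3, group 16): the stated order agrees with the simple trend.
(B) Xe (period 5, group 18) vs Te (period 5, group 16): the stated order agrees with the simple trend.
(C) Be (period 2, group 2) vs B (period 2, group 13): the stated order contradicts the simple trend.
(D) In (period 5, group 13) vs Rb (period 5, group 1): the stated order agrees with the simple trend.
The exception is (C): removing B's lone 2p electron is easier than breaking Be's filled 2s².

(C)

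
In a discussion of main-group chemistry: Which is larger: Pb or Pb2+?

Forming Pb2+ removes 2 electrons from Pb. Fewer electrons for the same nuclear charge means less shielding and a higher Z_eff on the remaining electrons.
A cation is smaller than its parent atom: Pb2+ < Pb.

Pb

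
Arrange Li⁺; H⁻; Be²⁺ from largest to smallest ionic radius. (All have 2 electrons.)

H⁻, Li⁺, Be²⁺

All of these have 2 electrons, so size is governed by nuclear charge alone: the more protons, the stronger the pull on the same electron cloud, and the smaller the ion.
Nuclear charges: Be²⁺ (Z=4), Li⁺ (Z=3), H⁻ (Z=1).
Largest to smallest: H⁻ > Li⁺ > Be²⁺.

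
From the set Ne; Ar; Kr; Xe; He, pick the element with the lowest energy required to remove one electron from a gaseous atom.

Xe

He is in period 1, group 18; Ne is in period 2, group 18; Ar is in period 3, group 18; Kr is in period 4, group 18; Xe is in period 5, group 18.
Across a period the outer electron is held more tightly (higher IE₁); down a group it sits in a higher shell, more shielded, and comes off more easily.
All are in group 18, so first ionization energy increases up the group.
The lowest energy required to remove one electron from a gaseous atom among these belongs to Xe.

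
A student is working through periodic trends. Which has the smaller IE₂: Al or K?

After 1 electron has been removed, what remains? Al⁺ still has 2 valence electrons; K⁺ is the bare [Ar] core.
Pulling an electron out of a noble-gas core costs far more than removing a remaining valence electron, so K sits at the high end of IE_2.
The numbers (kJ/mol): Al 1817, K 3052.
Putting it together, IE_2: Al < K.

Al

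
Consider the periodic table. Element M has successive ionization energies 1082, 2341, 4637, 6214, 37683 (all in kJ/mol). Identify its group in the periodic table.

Look for the largest jump between consecutive ionization energies: IE5/IE4 ≈ 6.1, far larger than any earlier ratio.
That jump marks the point where a core electron is being removed. So the atom has 4 valence electrons.
A main-group element with 4 valence electrons is in group 14.

Group 14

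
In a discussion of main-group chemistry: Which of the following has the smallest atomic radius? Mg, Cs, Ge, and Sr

Ge

Mg is in period 3, group 2; Ge is in period 4, group 14; Sr is in period 5, group 2; Cs is in period 6, group 1.
Moving right in a period, electrons are added to the same shell under a stronger nuclear pull, so atoms get smaller; moving down, a new shell is opened and atoms get larger.
Neither a single period nor a single group — weigh both effects.
Mg > Ge: period and group pull opposite ways; the across-period shift dominates (139 vs 121 pm).
Sr > Mg: Sr sits below Mg in group 2, so the down-group effect alone puts Sr larger.
Cs > Sr: both effects reinforce here, so Cs is clearly the larger of the two.
For reference (pm): Mg 139, Ge 121, Sr 185, Cs 232.
The smallest atomic radius among these belongs to Ge.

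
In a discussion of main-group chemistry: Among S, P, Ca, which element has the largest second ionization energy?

S

IE_2 is the cost of taking one more electron from the +1 cation: S⁺ still has 5 valence electrons; P⁺ still has 4 valence electrons; Ca⁺ still has 1 valence electron.
All are still removing valence electrons, so compare the +1 ions as you would atoms: IE_2 generally rises across a period (higher Z_eff) and falls down a group (larger shell), subject to the usual subshell exceptions.
Valence configurations: S⁺ [Ne]3s²3p³, P⁺ [Ne]3s²3p², Ca⁺ [Ar]4s¹.
Approximate IE_2 values (kJ/mol): S 2252, P 1907, Ca 1145.
Hence IE_2: Ca < P < S.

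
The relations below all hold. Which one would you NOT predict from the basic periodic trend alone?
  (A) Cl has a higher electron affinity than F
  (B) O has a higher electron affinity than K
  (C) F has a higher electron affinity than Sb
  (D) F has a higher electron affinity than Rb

(A)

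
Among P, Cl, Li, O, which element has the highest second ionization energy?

After 1 electron has been removed, what remains? P⁺ still has 4 valence electrons; Cl⁺ still has 6 valence electrons; Li⁺ is the bare [He] core; O⁺ still has 5 valence electrons.
Pulling an electron out of a noble-gas core costs far more than removing a remaining valence electron, so Li sits at the high end of IE_2.
Valence configurations: P⁺ [Ne]3s²3p², Cl⁺ [Ne]3s²3p⁴, O⁺ [He]2s²2p³.
Approximate IE_2 values (kJ/mol): P 1907, Cl 2298, Li 7298, O 3388.
Hence IE_2: P < Cl < O < Li.

Li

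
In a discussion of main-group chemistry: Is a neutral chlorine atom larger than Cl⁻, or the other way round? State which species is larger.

Forming Cl⁻ adds 1 electron to Cl. More electron–electron repulsion in the same shell, with unchanged nuclear charge, lets the cloud expand.
An anion is larger than its parent atom: Cl⁻ > Cl.

Cl⁻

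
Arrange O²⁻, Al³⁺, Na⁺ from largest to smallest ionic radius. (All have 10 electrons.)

O²⁻ > Na⁺ > Al³⁺

All of these have 10 electrons, so size is governed by nuclear charge alone: the more protons, the stronger the pull on the same electron cloud, and the smaller the ion.
Nuclear charges: Al³⁺ (Z=13), Na⁺ (Z=11), O²⁻ (Z=8).
Largest to smallest: O²⁻ > Na⁺ > Al³⁺.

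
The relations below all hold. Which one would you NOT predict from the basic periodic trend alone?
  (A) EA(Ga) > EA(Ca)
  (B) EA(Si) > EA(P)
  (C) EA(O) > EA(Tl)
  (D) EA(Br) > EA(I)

(B)

The general trend: electron affinity increases across a period and decreases down a group.
(A) Ga (period 4, group 13) vs Ca (period 4, group 2): the stated order agrees with the simple trend.
(B) Si (period 3, group 14) vs P (period 3, group 15): the stated order contradicts the simple trend.
(C) O (period 2, group 16) vs Tl (period 6, group 13): the stated order agrees with the simple trend.
(D) Br (period 4, group 17) vs I (period 5, group 17): the stated order agrees with the simple trend.
The exception is (B): adding an electron to P's half-filled 3p³ is unfavourable, so Si (3p²) has the more exothermic EA.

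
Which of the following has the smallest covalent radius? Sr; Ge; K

K is in period 4, group 1; Ge is in period 4, group 14; Sr is in period 5, group 2.
Radius decreases left→right (rising Z_eff, same n) and increases top→bottom (higher n).
Neither a single period nor a single group — weigh both effects.
Sr > Ge: relative to Ge, both the across-period and down-group shifts push Sr's atomic radius up.
K > Sr: the two effects oppose for this pair; the across-period effect wins (196 vs 185 pm).
For reference (pm): K 196, Ge 121, Sr 185.
The smallest covalent radius among these belongs to Ge.

Ge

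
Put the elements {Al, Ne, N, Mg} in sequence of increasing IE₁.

Al < Mg < N < Ne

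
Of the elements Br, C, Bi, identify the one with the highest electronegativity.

Br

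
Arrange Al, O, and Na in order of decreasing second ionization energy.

The second ionization energy removes an electron from the +1 ion. For each element: Al⁺ still has 2 valence electrons; O⁺ still has 5 valence electrons; Na⁺ is the bare [Ne] core.
Breaking into a closed-shell core is much more expensive than removing a leftover valence electron — Na has the largest IE_2 here.
Valence configurations: Al⁺ [Ne]3s², O⁺ [He]2s²2p³.
The numbers (kJ/mol): Al 1817, O 3388, Na 4562.
So the second ionization energies run Al < O < Na.

Na > O > Al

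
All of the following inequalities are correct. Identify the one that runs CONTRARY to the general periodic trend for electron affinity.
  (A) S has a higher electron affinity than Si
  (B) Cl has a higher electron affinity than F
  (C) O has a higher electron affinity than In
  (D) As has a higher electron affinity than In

The general trend: electron affinity increases across a period and decreases down a group.
(A) S (period 3, group 16) vs Si (period 3, group 14): the stated order agrees with the simple trend.
(B) Cl (period 3, group 17) vs F (period 2, group 17): the stated order contradicts the simple trend.
(C) O (period 2, group 16) vs In (period 5, group 13): the stated order agrees with the simple trend.
(D) As (period 4, group 15) vs In (period 5, group 13): the stated order agrees with the simple trend.
The exception is (B): F's small 2p subshell makes the incoming electron feel strong e⁻–e⁻ repulsion, so Cl actually releases more energy on gaining an electron.

(B)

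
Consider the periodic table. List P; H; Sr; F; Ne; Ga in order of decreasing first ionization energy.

Ne, F, H, P, Ga, Sr

H is in period 1, group 1; F is in period 2, group 17; Ne is in period 2, group 18; P is in period 3, group 15; Ga is in period 4, group 13; Sr is in period 5, group 2.
IE₁ increases left→right with effective nuclear charge and decreases top→bottom as the valence shell moves farther out.
These span different periods and groups, so the two trends combine.
Ga > Sr: both effects reinforce here, so Ga is clearly the higher of the two.
P > Ga: relative to Ga, both the across-period and down-group shifts push P's first ionization energy up.
H > P: the two effects oppose for this pair; the down-group effect wins (1312 vs 1012 kJ/mol).
F > H: the two effects oppose for this pair; the across-period effect wins (1681 vs 1312 kJ/mol).
Ne > F: Ne lies to the right of F in period 2, so the across-period effect alone puts Ne higher.
Approximate values (kJ/mol): H 1312, F 1681, Ne 2081, P 1012, Ga 579, Sr 550.
So from highest to lowest: Ne > F > H > P > Ga > Sr.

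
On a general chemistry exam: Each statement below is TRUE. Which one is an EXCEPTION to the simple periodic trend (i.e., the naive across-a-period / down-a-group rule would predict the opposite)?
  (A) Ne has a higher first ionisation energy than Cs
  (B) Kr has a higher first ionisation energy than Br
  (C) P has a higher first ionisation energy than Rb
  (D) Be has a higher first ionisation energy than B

The general trend: first ionisation energy increases across a period and decreases down a group.
(A) Ne (period 2, group 18) vs Cs (period 6, group 1): the stated order agrees with the simple trend.
(B) Kr (period 4, group 18) vs Br (period 4, group 17): the stated order agrees with the simple trend.
(C) P (period 3, group 15) vs Rb (period 5, group 1): the stated order agrees with the simple trend.
(D) Be (period 2, group 2) vs B (period 2, group 13): the stated order contradicts the simple trend.
The exception is (D): removing B's lone 2p electron is easier than breaking Be's filled 2s².

(D)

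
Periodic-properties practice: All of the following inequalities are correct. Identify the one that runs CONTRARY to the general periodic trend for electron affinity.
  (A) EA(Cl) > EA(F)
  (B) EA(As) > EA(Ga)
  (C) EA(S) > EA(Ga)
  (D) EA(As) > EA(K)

The general trend: electron affinity increases across a period and decreases down a group.
(A) Cl (period 3, group 17) vs F (period 2, group 17): the stated order contradicts the simple trend.
(B) As (period 4, group 15) vs Ga (period 4, group 13): the stated order agrees with the simple trend.
(C) S (period 3, group 16) vs Ga (period 4, group 13): the stated order agrees with the simple trend.
(D) As (period 4, group 15) vs K (period 4, group 1): the stated order agrees with the simple trend.
The exception is (A): F's small 2p subshell makes the incoming electron feel strong e⁻–e⁻ repulsion, so Cl actually releases more energy on gaining an electron.

(A)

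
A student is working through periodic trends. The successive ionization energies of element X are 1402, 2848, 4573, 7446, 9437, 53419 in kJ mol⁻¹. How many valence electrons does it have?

Look for the largest jump between consecutive ionization energies: IE6/IE5 ≈ 5.7, far larger than any earlier ratio.
That jump marks the point where a core electron is being removed. So the atom has 5 valence electrons.

5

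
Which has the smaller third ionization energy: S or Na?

S

IE_3 is the cost of taking one more electron from the +2 cation: S²⁺ still has 4 valence electrons; Na²⁺ is already 1 electron into the core.
Breaking into a closed-shell core is much more expensive than removing a leftover valence electron — Na has the largest IE_3 here.
Approximate IE_3 values (kJ/mol): S 3357, Na 6910.
So the third ionization energies run S < Na.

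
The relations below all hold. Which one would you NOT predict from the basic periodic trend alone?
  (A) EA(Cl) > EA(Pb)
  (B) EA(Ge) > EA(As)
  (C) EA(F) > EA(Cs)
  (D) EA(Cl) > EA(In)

(B)

The general trend: electron affinity increases across a period and decreases down a group.
(A) Cl (period 3, group 17) vs Pb (period 6, group 14): the stated order agrees with the simple trend.
(B) Ge (period 4, group 14) vs As (period 4, group 15): the stated order contradicts the simple trend.
(C) F (period 2, group 17) vs Cs (period 6, group 1): the stated order agrees with the simple trend.
(D) Cl (period 3, group 17) vs In (period 5, group 13): the stated order agrees with the simple trend.
The exception is (B): adding an electron to As's half-filled 4p³ is unfavourable, so Ge (4p²) has the more exothermic EA.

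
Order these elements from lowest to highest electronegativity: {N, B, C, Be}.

Be < B < C < N

Be is in period 2, group 2; B is in period 2, group 13; C is in period 2, group 14; N is in period 2, group 15.
Electronegativity increases across a period and decreases down a group, tracking effective nuclear charge and atomic size.
All lie in period 2, so electronegativity increases left to right.
So from lowest to highest: Be < B < C < N.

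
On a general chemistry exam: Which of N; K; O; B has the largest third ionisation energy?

Consider each +2 ion: N²⁺ still has 3 valence electrons; K²⁺ is already 1 electron into the core; O²⁺ still has 4 valence electrons; B²⁺ still has 1 valence electron.
Usually core removal costs more than valence removal, but here the competition is close: a tightly held n=2 valence electron can cost more to remove than an n=3 core electron, so the actual values have to decide it.
Valence configurations: N²⁺ [He]2s²2p¹, O²⁺ [He]2s²2p², B²⁺ [He]2s¹.
Approximate IE_3 values (kJ/mol): N 4578, K 4420, O 5300, B 3660.
Putting it together, IE_3: B < K < N < O.

O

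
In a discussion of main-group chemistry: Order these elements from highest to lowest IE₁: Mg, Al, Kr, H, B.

Kr > H > B > Mg > Al

H is in period 1, group 1; B is in period 2, group 13; Mg is in period 3, group 2; Al is in period 3, group 13; Kr is in period 4, group 18.
Removing the outermost electron gets harder across a period and easier down a group.
Here both period and group differ, so the two effects have to be weighed against each other.
Mg > Al: this pair runs against the simple trend — see the exception note.
B > Mg: relative to Mg, both the across-period and down-group shifts push B's first ionization energy up.
H > B: the two effects oppose for this pair; the down-group effect wins (1312 vs 801 kJ/mol).
Kr > H: the two effects oppose for this pair; the across-period effect wins (1351 vs 1312 kJ/mol).
Note the exception: Mg has a higher first ionization energy than Al, contrary to the simple trend — Al's single 3p electron is easier to remove than one from Mg's filled 3s².
Tabulated first ionization energy (kJ/mol): H 1312, B 801, Mg 738, Al 578, Kr 1351.
So from highest to lowest: Kr > H > B > Mg > Al.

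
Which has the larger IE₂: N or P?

After 1 electron has been removed, what remains? N⁺ still has 4 valence electrons; P⁺ still has 4 valence electrons.
All are still removing valence electrons, so compare the +1 ions as you would atoms: IE_2 generally rises across a period (higher Z_eff) and falls down a group (larger shell), subject to the usual subshell exceptions.
Valence configurations: N⁺ [He]2s²2p², P⁺ [Ne]3s²3p².
Tabulated IE_2 (kJ/mol): N 2856, P 1907.
Putting it together, IE_2: P < N.

N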